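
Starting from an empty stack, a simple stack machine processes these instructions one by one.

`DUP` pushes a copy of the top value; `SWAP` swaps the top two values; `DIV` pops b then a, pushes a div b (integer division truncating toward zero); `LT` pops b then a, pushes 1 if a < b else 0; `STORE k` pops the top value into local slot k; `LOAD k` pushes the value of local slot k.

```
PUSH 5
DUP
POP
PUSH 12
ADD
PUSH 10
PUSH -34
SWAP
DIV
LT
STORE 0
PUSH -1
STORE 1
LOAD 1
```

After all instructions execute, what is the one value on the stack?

-1

PUSH 5   -> [5]
DUP      -> [5, 5]
POP      -> [5]
PUSH 12  -> [5, 12]
ADD      -> [17]
PUSH 10  -> [17, 10]
PUSH -34 -> [17, 10, -34]
SWAP     -> [17, -34, 10]
DIV      -> [17, -3]
LT       -> [0]
STORE 0  -> []
PUSH -1  -> [-1]
STORE 1  -> []
LOAD 1   -> [-1]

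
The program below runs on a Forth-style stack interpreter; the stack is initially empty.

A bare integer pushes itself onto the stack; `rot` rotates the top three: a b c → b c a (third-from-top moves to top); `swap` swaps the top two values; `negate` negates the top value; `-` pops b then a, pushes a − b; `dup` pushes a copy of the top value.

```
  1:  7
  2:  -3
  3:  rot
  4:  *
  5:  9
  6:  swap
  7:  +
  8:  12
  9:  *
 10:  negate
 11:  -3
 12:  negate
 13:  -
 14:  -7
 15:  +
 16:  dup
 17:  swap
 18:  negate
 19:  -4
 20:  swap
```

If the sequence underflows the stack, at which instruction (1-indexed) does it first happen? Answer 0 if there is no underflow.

3

7  : [7]
-3 : [7, -3]
rot  — needs 3 operands, stack has 2 → underflow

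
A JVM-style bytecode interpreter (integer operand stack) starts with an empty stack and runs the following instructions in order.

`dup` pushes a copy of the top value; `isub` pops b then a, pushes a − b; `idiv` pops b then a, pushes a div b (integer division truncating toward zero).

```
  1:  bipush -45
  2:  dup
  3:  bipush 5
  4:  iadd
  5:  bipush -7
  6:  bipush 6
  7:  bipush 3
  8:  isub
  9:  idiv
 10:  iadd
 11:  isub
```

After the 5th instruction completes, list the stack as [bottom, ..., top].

bipush -45  [-45]
dup         [-45, -45]
bipush 5    [-45, -45, 5]
iadd        [-45, -40]
bipush -7   [-45, -40, -7]

[-45, -40, -7]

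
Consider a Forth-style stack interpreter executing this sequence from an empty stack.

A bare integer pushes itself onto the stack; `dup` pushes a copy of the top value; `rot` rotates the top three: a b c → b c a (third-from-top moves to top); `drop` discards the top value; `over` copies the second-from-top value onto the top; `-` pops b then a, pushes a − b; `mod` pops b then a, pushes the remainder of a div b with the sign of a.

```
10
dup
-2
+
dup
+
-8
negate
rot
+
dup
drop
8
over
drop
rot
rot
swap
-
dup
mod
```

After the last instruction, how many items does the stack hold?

2

10     → 10
dup    → 10 10
-2     → 10 10 -2
+      → 10 8
dup    → 10 8 8
+      → 10 16
-8     → 10 16 -8
negate → 10 16 8
rot    → 16 8 10
+      → 16 18
dup    → 16 18 18
drop   → 16 18
8      → 16 18 8
over   → 16 18 8 18
drop   → 16 18 8
rot    → 18 8 16
rot    → 8 16 18
swap   → 8 18 16
-      → 8 2
dup    → 8 2 2
mod    → 8 0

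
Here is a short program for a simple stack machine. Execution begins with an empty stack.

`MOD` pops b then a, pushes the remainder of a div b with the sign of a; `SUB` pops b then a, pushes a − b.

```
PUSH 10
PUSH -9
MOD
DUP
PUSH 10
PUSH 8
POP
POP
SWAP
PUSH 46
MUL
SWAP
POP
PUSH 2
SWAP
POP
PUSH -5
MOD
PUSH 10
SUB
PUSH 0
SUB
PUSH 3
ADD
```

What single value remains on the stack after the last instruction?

PUSH 10 : 10
PUSH -9 : 10 -9
MOD     : 1
DUP     : 1 1
PUSH 10 : 1 1 10
PUSH 8  : 1 1 10 8
POP     : 1 1 10
POP     : 1 1
SWAP    : 1 1
PUSH 46 : 1 1 46
MUL     : 1 46
SWAP    : 46 1
POP     : 46
PUSH 2  : 46 2
SWAP    : 2 46
POP     : 2
PUSH -5 : 2 -5
MOD     : 2
PUSH 10 : 2 10
SUB     : -8
PUSH 0  : -8 0
SUB     : -8
PUSH 3  : -8 3
ADD     : -5

-5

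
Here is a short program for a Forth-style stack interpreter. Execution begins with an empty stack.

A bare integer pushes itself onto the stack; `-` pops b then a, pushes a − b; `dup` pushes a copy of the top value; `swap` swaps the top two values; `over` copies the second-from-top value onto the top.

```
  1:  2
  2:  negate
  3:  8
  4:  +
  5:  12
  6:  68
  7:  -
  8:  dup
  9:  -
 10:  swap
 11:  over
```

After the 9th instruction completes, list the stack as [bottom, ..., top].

2      → 2
negate → -2
8      → -2 8
+      → 6
12     → 6 12
68     → 6 12 68
-      → 6 -56
dup    → 6 -56 -56
-      → 6 0

[6, 0]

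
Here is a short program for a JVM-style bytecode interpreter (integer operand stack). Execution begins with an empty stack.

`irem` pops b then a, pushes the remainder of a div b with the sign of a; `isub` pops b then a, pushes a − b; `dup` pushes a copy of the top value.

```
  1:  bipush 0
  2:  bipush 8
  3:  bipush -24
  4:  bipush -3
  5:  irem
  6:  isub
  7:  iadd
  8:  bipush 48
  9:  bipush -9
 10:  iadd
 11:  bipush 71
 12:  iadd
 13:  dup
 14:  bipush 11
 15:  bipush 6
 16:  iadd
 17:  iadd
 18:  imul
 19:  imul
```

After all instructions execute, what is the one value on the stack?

111760

bipush 0   : 0
bipush 8   : 0 8
bipush -24 : 0 8 -24
bipush -3  : 0 8 -24 -3
irem       : 0 8 0
isub       : 0 8
iadd       : 8
bipush 48  : 8 48
bipush -9  : 8 48 -9
iadd       : 8 39
bipush 71  : 8 39 71
iadd       : 8 110
dup        : 8 110 110
bipush 11  : 8 110 110 11
bipush 6   : 8 110 110 11 6
iadd       : 8 110 110 17
iadd       : 8 110 127
imul       : 8 13970
imul       : 111760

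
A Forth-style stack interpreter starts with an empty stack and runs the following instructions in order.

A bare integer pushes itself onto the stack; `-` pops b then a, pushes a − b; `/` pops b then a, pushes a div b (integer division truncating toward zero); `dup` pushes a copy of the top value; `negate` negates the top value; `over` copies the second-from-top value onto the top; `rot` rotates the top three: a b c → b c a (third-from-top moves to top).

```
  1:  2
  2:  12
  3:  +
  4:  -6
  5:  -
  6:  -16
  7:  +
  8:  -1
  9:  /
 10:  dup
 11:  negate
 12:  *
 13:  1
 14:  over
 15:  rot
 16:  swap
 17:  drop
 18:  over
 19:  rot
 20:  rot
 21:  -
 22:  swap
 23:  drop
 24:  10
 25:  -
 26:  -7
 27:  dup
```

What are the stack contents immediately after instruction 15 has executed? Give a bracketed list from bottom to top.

2      → 2
12     → 2 12
+      → 14
-6     → 14 -6
-      → 20
-16    → 20 -16
+      → 4
-1     → 4 -1
/      → -4
dup    → -4 -4
negate → -4 4
*      → -16
1      → -16 1
over   → -16 1 -16
rot    → 1 -16 -16

[1, -16, -16]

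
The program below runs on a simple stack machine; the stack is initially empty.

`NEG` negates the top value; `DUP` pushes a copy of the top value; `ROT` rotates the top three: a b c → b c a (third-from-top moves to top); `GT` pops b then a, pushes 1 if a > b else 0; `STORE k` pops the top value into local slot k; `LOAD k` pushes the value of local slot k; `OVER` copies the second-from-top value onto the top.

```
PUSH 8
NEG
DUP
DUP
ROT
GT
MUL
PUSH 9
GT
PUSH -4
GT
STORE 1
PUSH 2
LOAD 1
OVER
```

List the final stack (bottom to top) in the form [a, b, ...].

[2, 1, 2]

PUSH 8  → [8]
NEG     → [-8]
DUP     → [-8, -8]
DUP     → [-8, -8, -8]
ROT     → [-8, -8, -8]
GT      → [-8, 0]
MUL     → [0]
PUSH 9  → [0, 9]
GT      → [0]
PUSH -4 → [0, -4]
GT      → [1]
STORE 1 → []
PUSH 2  → [2]
LOAD 1  → [2, 1]
OVER    → [2, 1, 2]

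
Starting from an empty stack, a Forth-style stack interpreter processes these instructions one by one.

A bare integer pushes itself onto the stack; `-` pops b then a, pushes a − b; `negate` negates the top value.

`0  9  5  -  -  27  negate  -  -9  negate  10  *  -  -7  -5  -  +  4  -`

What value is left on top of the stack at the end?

-73

0      → 0
9      → 0 9
5      → 0 9 5
-      → 0 4
-      → -4
27     → -4 27
negate → -4 -27
-      → 23
-9     → 23 -9
negate → 23 9
10     → 23 9 10
*      → 23 90
-      → -67
-7     → -67 -7
-5     → -67 -7 -5
-      → -67 -2
+      → -69
4      → -69 4
-      → -73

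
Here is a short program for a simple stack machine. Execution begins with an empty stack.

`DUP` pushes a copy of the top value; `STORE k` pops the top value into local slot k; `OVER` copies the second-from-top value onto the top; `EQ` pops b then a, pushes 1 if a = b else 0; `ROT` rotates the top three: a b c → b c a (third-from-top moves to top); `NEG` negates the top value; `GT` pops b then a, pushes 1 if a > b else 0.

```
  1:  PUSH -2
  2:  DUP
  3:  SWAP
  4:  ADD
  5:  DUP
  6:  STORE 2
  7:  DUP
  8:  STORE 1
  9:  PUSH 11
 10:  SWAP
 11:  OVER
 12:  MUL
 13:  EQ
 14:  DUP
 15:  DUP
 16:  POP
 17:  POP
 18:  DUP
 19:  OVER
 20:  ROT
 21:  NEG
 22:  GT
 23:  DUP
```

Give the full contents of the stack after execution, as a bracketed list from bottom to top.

[0, 0, 0]

PUSH -2 : -2
DUP     : -2 -2
SWAP    : -2 -2
ADD     : -4
DUP     : -4 -4
STORE 2 : -4
DUP     : -4 -4
STORE 1 : -4
PUSH 11 : -4 11
SWAP    : 11 -4
OVER    : 11 -4 11
MUL     : 11 -44
EQ      : 0
DUP     : 0 0
DUP     : 0 0 0
POP     : 0 0
POP     : 0
DUP     : 0 0
OVER    : 0 0 0
ROT     : 0 0 0
NEG     : 0 0 0
GT      : 0 0
DUP     : 0 0 0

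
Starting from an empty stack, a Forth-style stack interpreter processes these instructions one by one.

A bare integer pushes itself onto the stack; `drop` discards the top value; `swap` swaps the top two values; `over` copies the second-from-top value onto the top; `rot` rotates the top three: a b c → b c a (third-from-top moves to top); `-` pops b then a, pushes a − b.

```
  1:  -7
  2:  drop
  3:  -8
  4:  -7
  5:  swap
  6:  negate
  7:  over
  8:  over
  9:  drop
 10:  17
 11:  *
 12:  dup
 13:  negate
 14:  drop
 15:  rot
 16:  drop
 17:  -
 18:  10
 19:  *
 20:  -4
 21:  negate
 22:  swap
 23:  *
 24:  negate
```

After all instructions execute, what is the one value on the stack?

-7     -> [-7]
drop   -> []
-8     -> [-8]
-7     -> [-8, -7]
swap   -> [-7, -8]
negate -> [-7, 8]
over   -> [-7, 8, -7]
over   -> [-7, 8, -7, 8]
drop   -> [-7, 8, -7]
17     -> [-7, 8, -7, 17]
*      -> [-7, 8, -119]
dup    -> [-7, 8, -119, -119]
negate -> [-7, 8, -119, 119]
drop   -> [-7, 8, -119]
rot    -> [8, -119, -7]
drop   -> [8, -119]
-      -> [127]
10     -> [127, 10]
*      -> [1270]
-4     -> [1270, -4]
negate -> [1270, 4]
swap   -> [4, 1270]
*      -> [5080]
negate -> [-5080]

-5080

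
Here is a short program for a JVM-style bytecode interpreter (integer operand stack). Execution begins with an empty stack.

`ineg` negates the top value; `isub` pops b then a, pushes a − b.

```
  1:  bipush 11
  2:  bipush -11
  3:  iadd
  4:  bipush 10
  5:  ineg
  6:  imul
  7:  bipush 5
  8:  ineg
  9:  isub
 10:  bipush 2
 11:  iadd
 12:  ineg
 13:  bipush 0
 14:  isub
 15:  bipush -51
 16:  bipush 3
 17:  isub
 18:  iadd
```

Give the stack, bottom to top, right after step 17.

bipush 11  → 11
bipush -11 → 11 -11
iadd       → 0
bipush 10  → 0 10
ineg       → 0 -10
imul       → 0
bipush 5   → 0 5
ineg       → 0 -5
isub       → 5
bipush 2   → 5 2
iadd       → 7
ineg       → -7
bipush 0   → -7 0
isub       → -7
bipush -51 → -7 -51
bipush 3   → -7 -51 3
isub       → -7 -54

[-7, -54]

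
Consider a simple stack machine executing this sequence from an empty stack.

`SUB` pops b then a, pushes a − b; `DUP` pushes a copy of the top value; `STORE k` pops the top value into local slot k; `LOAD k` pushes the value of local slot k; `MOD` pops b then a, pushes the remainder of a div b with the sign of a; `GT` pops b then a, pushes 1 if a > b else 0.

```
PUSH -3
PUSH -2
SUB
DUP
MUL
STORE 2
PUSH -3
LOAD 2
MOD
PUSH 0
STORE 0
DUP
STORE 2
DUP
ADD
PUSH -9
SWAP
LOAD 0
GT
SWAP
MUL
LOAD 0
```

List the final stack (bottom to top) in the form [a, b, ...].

[0, 0]

PUSH -3  -3
PUSH -2  -3 -2
SUB      -1
DUP      -1 -1
MUL      1
STORE 2  (empty)
PUSH -3  -3
LOAD 2   -3 1
MOD      0
PUSH 0   0 0
STORE 0  0
DUP      0 0
STORE 2  0
DUP      0 0
ADD      0
PUSH -9  0 -9
SWAP     -9 0
LOAD 0   -9 0 0
GT       -9 0
SWAP     0 -9
MUL      0
LOAD 0   0 0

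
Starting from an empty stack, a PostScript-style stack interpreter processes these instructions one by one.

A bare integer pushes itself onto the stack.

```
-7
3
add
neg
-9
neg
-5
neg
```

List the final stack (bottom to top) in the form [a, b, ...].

-7  : [-7]
3   : [-7, 3]
add : [-4]
neg : [4]
-9  : [4, -9]
neg : [4, 9]
-5  : [4, 9, -5]
neg : [4, 9, 5]

[4, 9, 5]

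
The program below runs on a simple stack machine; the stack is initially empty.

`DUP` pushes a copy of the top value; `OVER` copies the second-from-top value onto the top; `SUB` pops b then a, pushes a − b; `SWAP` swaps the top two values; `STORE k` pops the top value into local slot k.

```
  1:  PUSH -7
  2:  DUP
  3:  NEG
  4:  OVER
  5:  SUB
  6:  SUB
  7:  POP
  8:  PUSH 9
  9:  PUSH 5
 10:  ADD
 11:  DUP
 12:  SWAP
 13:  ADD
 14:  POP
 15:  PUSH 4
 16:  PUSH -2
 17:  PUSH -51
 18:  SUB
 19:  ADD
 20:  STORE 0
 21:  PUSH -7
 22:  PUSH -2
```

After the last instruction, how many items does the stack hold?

PUSH -7  -> -7
DUP      -> -7 -7
NEG      -> -7 7
OVER     -> -7 7 -7
SUB      -> -7 14
SUB      -> -21
POP      -> (empty)
PUSH 9   -> 9
PUSH 5   -> 9 5
ADD      -> 14
DUP      -> 14 14
SWAP     -> 14 14
ADD      -> 28
POP      -> (empty)
PUSH 4   -> 4
PUSH -2  -> 4 -2
PUSH -51 -> 4 -2 -51
SUB      -> 4 49
ADD      -> 53
STORE 0  -> (empty)
PUSH -7  -> -7
PUSH -2  -> -7 -2

2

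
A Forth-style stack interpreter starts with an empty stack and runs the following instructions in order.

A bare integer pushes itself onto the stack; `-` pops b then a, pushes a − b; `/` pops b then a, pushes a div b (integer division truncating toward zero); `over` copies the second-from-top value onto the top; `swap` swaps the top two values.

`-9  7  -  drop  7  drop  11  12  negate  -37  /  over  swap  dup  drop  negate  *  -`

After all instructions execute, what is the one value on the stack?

-9     : [-9]
7      : [-9, 7]
-      : [-16]
drop   : []
7      : [7]
drop   : []
11     : [11]
12     : [11, 12]
negate : [11, -12]
-37    : [11, -12, -37]
/      : [11, 0]
over   : [11, 0, 11]
swap   : [11, 11, 0]
dup    : [11, 11, 0, 0]
drop   : [11, 11, 0]
negate : [11, 11, 0]
*      : [11, 0]
-      : [11]

11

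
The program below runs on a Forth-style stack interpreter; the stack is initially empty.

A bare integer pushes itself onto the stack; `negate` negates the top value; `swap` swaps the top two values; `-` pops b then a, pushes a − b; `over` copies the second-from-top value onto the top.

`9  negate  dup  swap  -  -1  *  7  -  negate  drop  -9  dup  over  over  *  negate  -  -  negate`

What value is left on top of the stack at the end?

81

9      → 9
negate → -9
dup    → -9 -9
swap   → -9 -9
-      → 0
-1     → 0 -1
*      → 0
7      → 0 7
-      → -7
negate → 7
drop   → (empty)
-9     → -9
dup    → -9 -9
over   → -9 -9 -9
over   → -9 -9 -9 -9
*      → -9 -9 81
negate → -9 -9 -81
-      → -9 72
-      → -81
negate → 81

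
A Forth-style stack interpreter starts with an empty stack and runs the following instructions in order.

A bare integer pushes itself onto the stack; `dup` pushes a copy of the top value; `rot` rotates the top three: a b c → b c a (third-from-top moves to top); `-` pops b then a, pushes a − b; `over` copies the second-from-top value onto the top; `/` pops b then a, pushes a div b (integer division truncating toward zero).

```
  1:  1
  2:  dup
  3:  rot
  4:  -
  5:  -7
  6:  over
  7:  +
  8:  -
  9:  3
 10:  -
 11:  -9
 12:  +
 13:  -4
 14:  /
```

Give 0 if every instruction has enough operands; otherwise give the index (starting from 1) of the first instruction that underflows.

1   -> 1
dup -> 1 1
rot  — needs 3 operands, stack has 2 → underflow

3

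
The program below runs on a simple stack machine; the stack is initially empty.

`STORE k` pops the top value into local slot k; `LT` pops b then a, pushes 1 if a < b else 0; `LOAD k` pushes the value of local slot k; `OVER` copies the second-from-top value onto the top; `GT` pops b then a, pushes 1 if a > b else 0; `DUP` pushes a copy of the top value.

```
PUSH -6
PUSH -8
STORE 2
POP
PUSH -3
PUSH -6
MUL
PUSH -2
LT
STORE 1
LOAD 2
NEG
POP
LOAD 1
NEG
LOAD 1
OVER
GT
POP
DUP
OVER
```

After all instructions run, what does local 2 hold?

PUSH -6 → [-6]
PUSH -8 → [-6, -8]
STORE 2 → [-6]
POP     → []
PUSH -3 → [-3]
PUSH -6 → [-3, -6]
MUL     → [18]
PUSH -2 → [18, -2]
LT      → [0]
STORE 1 → []
LOAD 2  → [-8]
NEG     → [8]
POP     → []
LOAD 1  → [0]
NEG     → [0]
LOAD 1  → [0, 0]
OVER    → [0, 0, 0]
GT      → [0, 0]
POP     → [0]
DUP     → [0, 0]
OVER    → [0, 0, 0]

-8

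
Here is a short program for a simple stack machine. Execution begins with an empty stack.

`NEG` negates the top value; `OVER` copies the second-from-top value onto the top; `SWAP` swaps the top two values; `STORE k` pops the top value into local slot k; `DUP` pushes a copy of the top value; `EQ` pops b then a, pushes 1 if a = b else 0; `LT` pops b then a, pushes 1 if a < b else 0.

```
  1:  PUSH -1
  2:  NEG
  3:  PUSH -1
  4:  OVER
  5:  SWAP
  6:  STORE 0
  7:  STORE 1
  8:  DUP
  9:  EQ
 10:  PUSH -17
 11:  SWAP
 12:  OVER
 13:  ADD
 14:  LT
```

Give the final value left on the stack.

1

PUSH -1  : [-1]
NEG      : [1]
PUSH -1  : [1, -1]
OVER     : [1, -1, 1]
SWAP     : [1, 1, -1]
STORE 0  : [1, 1]
STORE 1  : [1]
DUP      : [1, 1]
EQ       : [1]
PUSH -17 : [1, -17]
SWAP     : [-17, 1]
OVER     : [-17, 1, -17]
ADD      : [-17, -16]
LT       : [1]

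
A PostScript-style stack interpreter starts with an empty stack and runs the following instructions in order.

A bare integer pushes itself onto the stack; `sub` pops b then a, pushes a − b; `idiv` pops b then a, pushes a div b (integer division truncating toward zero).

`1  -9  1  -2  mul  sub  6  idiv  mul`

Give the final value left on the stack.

-1

1    → 1
-9   → 1 -9
1    → 1 -9 1
-2   → 1 -9 1 -2
mul  → 1 -9 -2
sub  → 1 -7
6    → 1 -7 6
idiv → 1 -1
mul  → -1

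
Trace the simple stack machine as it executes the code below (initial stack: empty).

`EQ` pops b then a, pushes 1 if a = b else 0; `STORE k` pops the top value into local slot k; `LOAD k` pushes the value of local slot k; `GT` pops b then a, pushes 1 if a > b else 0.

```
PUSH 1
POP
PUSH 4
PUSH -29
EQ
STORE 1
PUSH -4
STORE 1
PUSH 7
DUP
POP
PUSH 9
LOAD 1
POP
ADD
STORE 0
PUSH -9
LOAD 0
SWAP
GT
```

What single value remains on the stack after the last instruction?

PUSH 1   -> 1
POP      -> (empty)
PUSH 4   -> 4
PUSH -29 -> 4 -29
EQ       -> 0
STORE 1  -> (empty)
PUSH -4  -> -4
STORE 1  -> (empty)
PUSH 7   -> 7
DUP      -> 7 7
POP      -> 7
PUSH 9   -> 7 9
LOAD 1   -> 7 9 -4
POP      -> 7 9
ADD      -> 16
STORE 0  -> (empty)
PUSH -9  -> -9
LOAD 0   -> -9 16
SWAP     -> 16 -9
GT       -> 1

1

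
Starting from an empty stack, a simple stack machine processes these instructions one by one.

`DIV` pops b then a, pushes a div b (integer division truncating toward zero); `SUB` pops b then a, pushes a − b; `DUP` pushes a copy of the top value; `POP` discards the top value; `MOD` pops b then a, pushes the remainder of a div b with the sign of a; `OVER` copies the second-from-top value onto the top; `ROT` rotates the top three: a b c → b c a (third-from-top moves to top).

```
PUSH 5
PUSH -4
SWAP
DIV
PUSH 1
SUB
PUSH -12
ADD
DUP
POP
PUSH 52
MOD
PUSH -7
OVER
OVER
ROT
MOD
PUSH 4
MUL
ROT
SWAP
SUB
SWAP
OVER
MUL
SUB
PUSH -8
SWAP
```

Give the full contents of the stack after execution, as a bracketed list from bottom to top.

[-8, -182]

PUSH 5    [5]
PUSH -4   [5, -4]
SWAP      [-4, 5]
DIV       [0]
PUSH 1    [0, 1]
SUB       [-1]
PUSH -12  [-1, -12]
ADD       [-13]
DUP       [-13, -13]
POP       [-13]
PUSH 52   [-13, 52]
MOD       [-13]
PUSH -7   [-13, -7]
OVER      [-13, -7, -13]
OVER      [-13, -7, -13, -7]
ROT       [-13, -13, -7, -7]
MOD       [-13, -13, 0]
PUSH 4    [-13, -13, 0, 4]
MUL       [-13, -13, 0]
ROT       [-13, 0, -13]
SWAP      [-13, -13, 0]
SUB       [-13, -13]
SWAP      [-13, -13]
OVER      [-13, -13, -13]
MUL       [-13, 169]
SUB       [-182]
PUSH -8   [-182, -8]
SWAP      [-8, -182]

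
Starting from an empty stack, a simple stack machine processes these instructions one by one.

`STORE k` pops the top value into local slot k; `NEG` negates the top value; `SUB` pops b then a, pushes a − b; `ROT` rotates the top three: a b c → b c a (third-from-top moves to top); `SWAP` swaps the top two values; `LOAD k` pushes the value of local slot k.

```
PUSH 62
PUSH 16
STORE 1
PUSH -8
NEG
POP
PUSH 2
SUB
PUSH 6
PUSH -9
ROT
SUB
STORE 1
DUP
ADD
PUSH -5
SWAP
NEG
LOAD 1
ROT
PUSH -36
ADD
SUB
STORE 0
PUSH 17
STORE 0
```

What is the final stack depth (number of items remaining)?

PUSH 62   62
PUSH 16   62 16
STORE 1   62
PUSH -8   62 -8
NEG       62 8
POP       62
PUSH 2    62 2
SUB       60
PUSH 6    60 6
PUSH -9   60 6 -9
ROT       6 -9 60
SUB       6 -69
STORE 1   6
DUP       6 6
ADD       12
PUSH -5   12 -5
SWAP      -5 12
NEG       -5 -12
LOAD 1    -5 -12 -69
ROT       -12 -69 -5
PUSH -36  -12 -69 -5 -36
ADD       -12 -69 -41
SUB       -12 -28
STORE 0   -12
PUSH 17   -12 17
STORE 0   -12

1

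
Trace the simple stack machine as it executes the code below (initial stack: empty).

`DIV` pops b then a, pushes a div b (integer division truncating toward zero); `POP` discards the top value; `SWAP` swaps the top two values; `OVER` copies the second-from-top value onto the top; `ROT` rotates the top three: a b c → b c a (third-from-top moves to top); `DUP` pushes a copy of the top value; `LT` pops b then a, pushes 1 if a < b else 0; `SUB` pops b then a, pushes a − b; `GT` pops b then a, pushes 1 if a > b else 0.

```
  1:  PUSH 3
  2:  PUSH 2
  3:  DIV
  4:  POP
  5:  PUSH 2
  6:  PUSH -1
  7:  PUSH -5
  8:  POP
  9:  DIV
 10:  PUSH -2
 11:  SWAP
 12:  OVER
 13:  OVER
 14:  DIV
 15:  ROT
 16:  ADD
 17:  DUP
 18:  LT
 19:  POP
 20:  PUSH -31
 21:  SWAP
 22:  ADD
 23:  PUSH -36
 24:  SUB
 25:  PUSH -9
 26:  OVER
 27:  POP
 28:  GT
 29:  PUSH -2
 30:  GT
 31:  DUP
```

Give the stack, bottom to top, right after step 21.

[-31, -2]

PUSH 3    3
PUSH 2    3 2
DIV       1
POP       (empty)
PUSH 2    2
PUSH -1   2 -1
PUSH -5   2 -1 -5
POP       2 -1
DIV       -2
PUSH -2   -2 -2
SWAP      -2 -2
OVER      -2 -2 -2
OVER      -2 -2 -2 -2
DIV       -2 -2 1
ROT       -2 1 -2
ADD       -2 -1
DUP       -2 -1 -1
LT        -2 0
POP       -2
PUSH -31  -2 -31
SWAP      -31 -2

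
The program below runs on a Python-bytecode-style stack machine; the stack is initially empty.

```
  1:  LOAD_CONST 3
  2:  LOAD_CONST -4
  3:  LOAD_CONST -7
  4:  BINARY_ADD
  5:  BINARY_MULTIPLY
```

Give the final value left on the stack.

LOAD_CONST 3    : 3
LOAD_CONST -4   : 3 -4
LOAD_CONST -7   : 3 -4 -7
BINARY_ADD      : 3 -11
BINARY_MULTIPLY : -33

-33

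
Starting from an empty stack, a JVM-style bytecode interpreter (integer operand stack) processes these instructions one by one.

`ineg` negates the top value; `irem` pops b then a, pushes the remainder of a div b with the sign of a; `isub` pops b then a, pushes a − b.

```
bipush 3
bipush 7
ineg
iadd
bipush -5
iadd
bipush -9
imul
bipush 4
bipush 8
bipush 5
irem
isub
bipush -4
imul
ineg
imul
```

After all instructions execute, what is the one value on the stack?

bipush 3  : [3]
bipush 7  : [3, 7]
ineg      : [3, -7]
iadd      : [-4]
bipush -5 : [-4, -5]
iadd      : [-9]
bipush -9 : [-9, -9]
imul      : [81]
bipush 4  : [81, 4]
bipush 8  : [81, 4, 8]
bipush 5  : [81, 4, 8, 5]
irem      : [81, 4, 3]
isub      : [81, 1]
bipush -4 : [81, 1, -4]
imul      : [81, -4]
ineg      : [81, 4]
imul      : [324]

324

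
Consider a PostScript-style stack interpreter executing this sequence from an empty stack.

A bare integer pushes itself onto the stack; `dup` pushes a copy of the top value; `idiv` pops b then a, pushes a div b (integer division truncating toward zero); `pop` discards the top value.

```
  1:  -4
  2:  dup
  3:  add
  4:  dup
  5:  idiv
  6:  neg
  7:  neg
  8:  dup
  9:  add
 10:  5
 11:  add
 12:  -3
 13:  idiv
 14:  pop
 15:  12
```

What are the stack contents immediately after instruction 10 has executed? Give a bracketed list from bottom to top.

-4   : -4
dup  : -4 -4
add  : -8
dup  : -8 -8
idiv : 1
neg  : -1
neg  : 1
dup  : 1 1
add  : 2
5    : 2 5

[2, 5]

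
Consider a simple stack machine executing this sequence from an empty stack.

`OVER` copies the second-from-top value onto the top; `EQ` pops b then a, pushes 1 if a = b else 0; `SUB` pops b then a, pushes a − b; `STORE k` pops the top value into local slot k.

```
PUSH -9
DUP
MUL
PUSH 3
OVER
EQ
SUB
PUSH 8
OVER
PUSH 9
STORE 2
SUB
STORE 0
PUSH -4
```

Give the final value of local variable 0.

-73

PUSH -9 → -9
DUP     → -9 -9
MUL     → 81
PUSH 3  → 81 3
OVER    → 81 3 81
EQ      → 81 0
SUB     → 81
PUSH 8  → 81 8
OVER    → 81 8 81
PUSH 9  → 81 8 81 9
STORE 2 → 81 8 81
SUB     → 81 -73
STORE 0 → 81
PUSH -4 → 81 -4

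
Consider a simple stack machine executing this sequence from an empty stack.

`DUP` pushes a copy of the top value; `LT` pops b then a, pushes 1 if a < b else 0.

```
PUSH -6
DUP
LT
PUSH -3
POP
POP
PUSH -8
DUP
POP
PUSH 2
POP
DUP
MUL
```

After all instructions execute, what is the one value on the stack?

PUSH -6 → -6
DUP     → -6 -6
LT      → 0
PUSH -3 → 0 -3
POP     → 0
POP     → (empty)
PUSH -8 → -8
DUP     → -8 -8
POP     → -8
PUSH 2  → -8 2
POP     → -8
DUP     → -8 -8
MUL     → 64

64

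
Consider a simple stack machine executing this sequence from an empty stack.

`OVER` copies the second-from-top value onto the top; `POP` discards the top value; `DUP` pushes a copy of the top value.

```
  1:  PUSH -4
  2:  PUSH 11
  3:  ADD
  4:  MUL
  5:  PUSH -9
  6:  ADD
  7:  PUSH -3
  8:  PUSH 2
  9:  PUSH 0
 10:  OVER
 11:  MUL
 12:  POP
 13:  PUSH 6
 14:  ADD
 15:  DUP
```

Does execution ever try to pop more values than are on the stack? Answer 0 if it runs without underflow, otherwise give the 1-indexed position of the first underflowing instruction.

4

PUSH -4 → -4
PUSH 11 → -4 11
ADD     → 7
MUL  — needs 2 operands, stack has 1 → underflow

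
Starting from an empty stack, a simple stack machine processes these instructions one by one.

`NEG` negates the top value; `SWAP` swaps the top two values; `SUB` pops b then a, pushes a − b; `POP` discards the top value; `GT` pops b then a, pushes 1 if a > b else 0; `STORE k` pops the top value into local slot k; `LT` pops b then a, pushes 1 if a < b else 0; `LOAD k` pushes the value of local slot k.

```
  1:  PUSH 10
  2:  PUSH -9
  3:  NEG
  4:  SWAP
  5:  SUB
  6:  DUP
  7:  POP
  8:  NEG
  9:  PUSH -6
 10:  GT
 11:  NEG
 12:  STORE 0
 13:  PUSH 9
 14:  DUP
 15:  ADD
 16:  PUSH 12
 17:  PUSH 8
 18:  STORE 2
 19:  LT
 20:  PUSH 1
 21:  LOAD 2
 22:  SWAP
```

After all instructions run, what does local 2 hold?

PUSH 10 : 10
PUSH -9 : 10 -9
NEG     : 10 9
SWAP    : 9 10
SUB     : -1
DUP     : -1 -1
POP     : -1
NEG     : 1
PUSH -6 : 1 -6
GT      : 1
NEG     : -1
STORE 0 : (empty)
PUSH 9  : 9
DUP     : 9 9
ADD     : 18
PUSH 12 : 18 12
PUSH 8  : 18 12 8
STORE 2 : 18 12
LT      : 0
PUSH 1  : 0 1
LOAD 2  : 0 1 8
SWAP    : 0 8 1

8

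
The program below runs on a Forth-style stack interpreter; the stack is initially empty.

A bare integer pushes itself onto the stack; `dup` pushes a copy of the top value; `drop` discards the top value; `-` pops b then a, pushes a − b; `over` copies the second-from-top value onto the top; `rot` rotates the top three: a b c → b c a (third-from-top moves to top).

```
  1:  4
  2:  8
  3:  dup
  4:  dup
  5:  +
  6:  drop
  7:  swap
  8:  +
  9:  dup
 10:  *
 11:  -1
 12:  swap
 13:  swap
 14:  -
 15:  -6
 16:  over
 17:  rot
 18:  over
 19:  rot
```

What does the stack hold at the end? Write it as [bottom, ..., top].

4    → [4]
8    → [4, 8]
dup  → [4, 8, 8]
dup  → [4, 8, 8, 8]
+    → [4, 8, 16]
drop → [4, 8]
swap → [8, 4]
+    → [12]
dup  → [12, 12]
*    → [144]
-1   → [144, -1]
swap → [-1, 144]
swap → [144, -1]
-    → [145]
-6   → [145, -6]
over → [145, -6, 145]
rot  → [-6, 145, 145]
over → [-6, 145, 145, 145]
rot  → [-6, 145, 145, 145]

[-6, 145, 145, 145]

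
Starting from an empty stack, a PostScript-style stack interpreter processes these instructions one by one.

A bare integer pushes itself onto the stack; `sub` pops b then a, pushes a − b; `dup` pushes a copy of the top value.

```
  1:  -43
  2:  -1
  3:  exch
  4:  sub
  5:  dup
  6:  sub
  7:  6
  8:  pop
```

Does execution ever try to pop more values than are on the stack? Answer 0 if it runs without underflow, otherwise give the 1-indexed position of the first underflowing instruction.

0

-43  -> -43
-1   -> -43 -1
exch -> -1 -43
sub  -> 42
dup  -> 42 42
sub  -> 0
6    -> 0 6
pop  -> 0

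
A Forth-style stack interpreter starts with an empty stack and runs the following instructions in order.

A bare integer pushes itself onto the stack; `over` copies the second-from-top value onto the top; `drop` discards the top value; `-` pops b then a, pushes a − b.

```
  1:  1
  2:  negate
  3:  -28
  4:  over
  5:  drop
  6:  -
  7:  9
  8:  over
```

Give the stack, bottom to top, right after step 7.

[27, 9]

1      → [1]
negate → [-1]
-28    → [-1, -28]
over   → [-1, -28, -1]
drop   → [-1, -28]
-      → [27]
9      → [27, 9]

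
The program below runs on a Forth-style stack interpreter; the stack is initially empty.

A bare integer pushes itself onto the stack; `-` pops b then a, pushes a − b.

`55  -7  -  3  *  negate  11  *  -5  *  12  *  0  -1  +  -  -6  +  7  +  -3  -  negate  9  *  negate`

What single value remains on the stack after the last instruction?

55     → [55]
-7     → [55, -7]
-      → [62]
3      → [62, 3]
*      → [186]
negate → [-186]
11     → [-186, 11]
*      → [-2046]
-5     → [-2046, -5]
*      → [10230]
12     → [10230, 12]
*      → [122760]
0      → [122760, 0]
-1     → [122760, 0, -1]
+      → [122760, -1]
-      → [122761]
-6     → [122761, -6]
+      → [122755]
7      → [122755, 7]
+      → [122762]
-3     → [122762, -3]
-      → [122765]
negate → [-122765]
9      → [-122765, 9]
*      → [-1104885]
negate → [1104885]

1104885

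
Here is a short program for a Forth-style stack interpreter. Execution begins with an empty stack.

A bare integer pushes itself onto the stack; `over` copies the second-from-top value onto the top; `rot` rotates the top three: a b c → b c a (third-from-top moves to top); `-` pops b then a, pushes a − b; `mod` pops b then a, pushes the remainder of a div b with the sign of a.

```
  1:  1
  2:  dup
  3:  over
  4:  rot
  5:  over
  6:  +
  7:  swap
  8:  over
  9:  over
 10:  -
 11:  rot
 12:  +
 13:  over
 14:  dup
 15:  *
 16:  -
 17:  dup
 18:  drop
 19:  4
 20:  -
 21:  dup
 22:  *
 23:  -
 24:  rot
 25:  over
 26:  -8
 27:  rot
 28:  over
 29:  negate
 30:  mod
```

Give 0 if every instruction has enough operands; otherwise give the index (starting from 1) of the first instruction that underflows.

1    -> 1
dup  -> 1 1
over -> 1 1 1
rot  -> 1 1 1
over -> 1 1 1 1
+    -> 1 1 2
swap -> 1 2 1
over -> 1 2 1 2
over -> 1 2 1 2 1
-    -> 1 2 1 1
rot  -> 1 1 1 2
+    -> 1 1 3
over -> 1 1 3 1
dup  -> 1 1 3 1 1
*    -> 1 1 3 1
-    -> 1 1 2
dup  -> 1 1 2 2
drop -> 1 1 2
4    -> 1 1 2 4
-    -> 1 1 -2
dup  -> 1 1 -2 -2
*    -> 1 1 4
-    -> 1 -3
rot  — needs 3 operands, stack has 2 → underflow

24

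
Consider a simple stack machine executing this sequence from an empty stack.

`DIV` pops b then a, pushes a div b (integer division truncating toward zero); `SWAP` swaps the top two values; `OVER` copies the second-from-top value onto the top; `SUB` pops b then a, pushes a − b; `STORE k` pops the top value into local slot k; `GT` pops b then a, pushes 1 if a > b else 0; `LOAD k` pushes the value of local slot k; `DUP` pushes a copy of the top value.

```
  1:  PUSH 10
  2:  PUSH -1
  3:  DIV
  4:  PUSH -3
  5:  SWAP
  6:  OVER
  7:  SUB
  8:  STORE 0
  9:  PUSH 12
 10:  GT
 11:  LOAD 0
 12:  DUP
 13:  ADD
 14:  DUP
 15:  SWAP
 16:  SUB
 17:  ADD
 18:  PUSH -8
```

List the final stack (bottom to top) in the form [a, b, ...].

PUSH 10  10
PUSH -1  10 -1
DIV      -10
PUSH -3  -10 -3
SWAP     -3 -10
OVER     -3 -10 -3
SUB      -3 -7
STORE 0  -3
PUSH 12  -3 12
GT       0
LOAD 0   0 -7
DUP      0 -7 -7
ADD      0 -14
DUP      0 -14 -14
SWAP     0 -14 -14
SUB      0 0
ADD      0
PUSH -8  0 -8

[0, -8]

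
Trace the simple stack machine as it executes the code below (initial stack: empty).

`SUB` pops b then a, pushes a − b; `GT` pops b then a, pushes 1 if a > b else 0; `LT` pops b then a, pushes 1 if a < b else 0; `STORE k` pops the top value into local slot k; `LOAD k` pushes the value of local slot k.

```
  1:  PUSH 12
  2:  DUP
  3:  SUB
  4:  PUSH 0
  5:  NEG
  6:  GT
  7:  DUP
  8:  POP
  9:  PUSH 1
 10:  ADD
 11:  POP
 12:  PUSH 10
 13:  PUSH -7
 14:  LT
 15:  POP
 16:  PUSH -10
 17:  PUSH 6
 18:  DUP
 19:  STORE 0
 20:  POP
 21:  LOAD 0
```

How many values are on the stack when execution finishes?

PUSH 12  : 12
DUP      : 12 12
SUB      : 0
PUSH 0   : 0 0
NEG      : 0 0
GT       : 0
DUP      : 0 0
POP      : 0
PUSH 1   : 0 1
ADD      : 1
POP      : (empty)
PUSH 10  : 10
PUSH -7  : 10 -7
LT       : 0
POP      : (empty)
PUSH -10 : -10
PUSH 6   : -10 6
DUP      : -10 6 6
STORE 0  : -10 6
POP      : -10
LOAD 0   : -10 6

2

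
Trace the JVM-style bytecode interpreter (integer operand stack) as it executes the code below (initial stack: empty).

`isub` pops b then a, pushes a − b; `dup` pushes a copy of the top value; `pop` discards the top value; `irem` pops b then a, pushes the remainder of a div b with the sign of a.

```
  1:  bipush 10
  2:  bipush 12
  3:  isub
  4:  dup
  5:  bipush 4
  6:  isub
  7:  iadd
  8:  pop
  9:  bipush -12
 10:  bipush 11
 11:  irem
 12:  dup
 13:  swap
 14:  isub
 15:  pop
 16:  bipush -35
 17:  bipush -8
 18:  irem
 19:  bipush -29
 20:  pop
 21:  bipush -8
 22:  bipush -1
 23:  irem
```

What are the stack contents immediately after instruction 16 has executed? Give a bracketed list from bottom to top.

[-35]

bipush 10  : [10]
bipush 12  : [10, 12]
isub       : [-2]
dup        : [-2, -2]
bipush 4   : [-2, -2, 4]
isub       : [-2, -6]
iadd       : [-8]
pop        : []
bipush -12 : [-12]
bipush 11  : [-12, 11]
irem       : [-1]
dup        : [-1, -1]
swap       : [-1, -1]
isub       : [0]
pop        : []
bipush -35 : [-35]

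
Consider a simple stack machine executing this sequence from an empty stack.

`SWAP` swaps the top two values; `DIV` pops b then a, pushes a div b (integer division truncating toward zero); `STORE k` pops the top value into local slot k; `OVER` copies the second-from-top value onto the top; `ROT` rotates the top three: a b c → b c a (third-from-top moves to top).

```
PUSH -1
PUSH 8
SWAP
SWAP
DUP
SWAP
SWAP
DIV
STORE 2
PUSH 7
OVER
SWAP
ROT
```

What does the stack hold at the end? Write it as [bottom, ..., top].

[-1, 7, -1]

PUSH -1 -> [-1]
PUSH 8  -> [-1, 8]
SWAP    -> [8, -1]
SWAP    -> [-1, 8]
DUP     -> [-1, 8, 8]
SWAP    -> [-1, 8, 8]
SWAP    -> [-1, 8, 8]
DIV     -> [-1, 1]
STORE 2 -> [-1]
PUSH 7  -> [-1, 7]
OVER    -> [-1, 7, -1]
SWAP    -> [-1, -1, 7]
ROT     -> [-1, 7, -1]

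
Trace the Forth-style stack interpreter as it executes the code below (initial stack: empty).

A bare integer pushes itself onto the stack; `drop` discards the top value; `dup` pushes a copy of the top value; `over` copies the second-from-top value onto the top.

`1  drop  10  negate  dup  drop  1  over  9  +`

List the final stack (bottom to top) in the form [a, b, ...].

1      -> [1]
drop   -> []
10     -> [10]
negate -> [-10]
dup    -> [-10, -10]
drop   -> [-10]
1      -> [-10, 1]
over   -> [-10, 1, -10]
9      -> [-10, 1, -10, 9]
+      -> [-10, 1, -1]

[-10, 1, -1]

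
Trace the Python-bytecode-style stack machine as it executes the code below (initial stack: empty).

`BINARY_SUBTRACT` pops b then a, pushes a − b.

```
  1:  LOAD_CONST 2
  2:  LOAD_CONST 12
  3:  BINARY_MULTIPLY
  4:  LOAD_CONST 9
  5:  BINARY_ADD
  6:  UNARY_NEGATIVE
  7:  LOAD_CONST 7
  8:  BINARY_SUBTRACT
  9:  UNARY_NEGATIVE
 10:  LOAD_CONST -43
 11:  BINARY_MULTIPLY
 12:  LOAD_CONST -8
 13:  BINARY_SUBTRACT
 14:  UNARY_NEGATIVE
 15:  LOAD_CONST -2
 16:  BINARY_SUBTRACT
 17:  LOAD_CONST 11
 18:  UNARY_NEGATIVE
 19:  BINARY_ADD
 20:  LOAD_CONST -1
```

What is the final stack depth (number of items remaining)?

LOAD_CONST 2    -> 2
LOAD_CONST 12   -> 2 12
BINARY_MULTIPLY -> 24
LOAD_CONST 9    -> 24 9
BINARY_ADD      -> 33
UNARY_NEGATIVE  -> -33
LOAD_CONST 7    -> -33 7
BINARY_SUBTRACT -> -40
UNARY_NEGATIVE  -> 40
LOAD_CONST -43  -> 40 -43
BINARY_MULTIPLY -> -1720
LOAD_CONST -8   -> -1720 -8
BINARY_SUBTRACT -> -1712
UNARY_NEGATIVE  -> 1712
LOAD_CONST -2   -> 1712 -2
BINARY_SUBTRACT -> 1714
LOAD_CONST 11   -> 1714 11
UNARY_NEGATIVE  -> 1714 -11
BINARY_ADD      -> 1703
LOAD_CONST -1   -> 1703 -1

2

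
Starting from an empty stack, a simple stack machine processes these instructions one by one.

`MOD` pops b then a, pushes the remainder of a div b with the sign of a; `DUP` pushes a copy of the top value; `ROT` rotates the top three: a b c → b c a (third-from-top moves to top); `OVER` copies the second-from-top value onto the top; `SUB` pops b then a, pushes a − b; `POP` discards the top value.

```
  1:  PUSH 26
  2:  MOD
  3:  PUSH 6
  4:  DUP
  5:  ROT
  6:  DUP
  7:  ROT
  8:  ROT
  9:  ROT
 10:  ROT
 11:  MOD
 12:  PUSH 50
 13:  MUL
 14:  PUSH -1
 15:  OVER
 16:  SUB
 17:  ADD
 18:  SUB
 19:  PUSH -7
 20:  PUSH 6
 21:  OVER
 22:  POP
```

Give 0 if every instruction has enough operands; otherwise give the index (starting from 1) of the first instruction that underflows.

2

PUSH 26 → 26
MOD  — needs 2 operands, stack has 1 → underflow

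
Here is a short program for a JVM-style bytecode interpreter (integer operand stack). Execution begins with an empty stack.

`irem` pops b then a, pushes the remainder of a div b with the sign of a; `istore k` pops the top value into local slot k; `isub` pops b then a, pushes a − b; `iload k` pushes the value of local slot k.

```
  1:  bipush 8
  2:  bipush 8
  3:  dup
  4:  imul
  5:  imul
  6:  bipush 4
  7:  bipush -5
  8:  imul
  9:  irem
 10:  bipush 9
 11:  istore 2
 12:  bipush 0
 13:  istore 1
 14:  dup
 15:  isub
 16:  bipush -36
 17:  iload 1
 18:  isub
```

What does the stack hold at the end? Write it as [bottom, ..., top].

[0, -36]

bipush 8   : 8
bipush 8   : 8 8
dup        : 8 8 8
imul       : 8 64
imul       : 512
bipush 4   : 512 4
bipush -5  : 512 4 -5
imul       : 512 -20
irem       : 12
bipush 9   : 12 9
istore 2   : 12
bipush 0   : 12 0
istore 1   : 12
dup        : 12 12
isub       : 0
bipush -36 : 0 -36
iload 1    : 0 -36 0
isub       : 0 -36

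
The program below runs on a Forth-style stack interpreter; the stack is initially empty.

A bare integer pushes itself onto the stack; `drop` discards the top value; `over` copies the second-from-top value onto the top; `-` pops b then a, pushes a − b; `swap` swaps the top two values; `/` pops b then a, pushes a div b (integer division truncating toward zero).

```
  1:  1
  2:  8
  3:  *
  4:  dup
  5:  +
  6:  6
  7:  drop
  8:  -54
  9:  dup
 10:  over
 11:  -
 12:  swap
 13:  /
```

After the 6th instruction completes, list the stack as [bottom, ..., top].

[16, 6]

1   : 1
8   : 1 8
*   : 8
dup : 8 8
+   : 16
6   : 16 6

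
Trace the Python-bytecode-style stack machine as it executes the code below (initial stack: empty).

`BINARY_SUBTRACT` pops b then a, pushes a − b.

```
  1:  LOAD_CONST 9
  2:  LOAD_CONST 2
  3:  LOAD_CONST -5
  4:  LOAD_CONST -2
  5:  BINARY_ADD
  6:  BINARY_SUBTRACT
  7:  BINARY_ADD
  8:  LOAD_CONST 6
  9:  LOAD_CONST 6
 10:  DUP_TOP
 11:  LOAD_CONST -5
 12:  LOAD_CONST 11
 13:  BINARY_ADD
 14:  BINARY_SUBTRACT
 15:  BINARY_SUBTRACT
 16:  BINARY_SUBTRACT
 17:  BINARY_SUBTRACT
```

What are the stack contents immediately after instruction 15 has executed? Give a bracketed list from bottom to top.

[18, 6, 6]

LOAD_CONST 9    → [9]
LOAD_CONST 2    → [9, 2]
LOAD_CONST -5   → [9, 2, -5]
LOAD_CONST -2   → [9, 2, -5, -2]
BINARY_ADD      → [9, 2, -7]
BINARY_SUBTRACT → [9, 9]
BINARY_ADD      → [18]
LOAD_CONST 6    → [18, 6]
LOAD_CONST 6    → [18, 6, 6]
DUP_TOP         → [18, 6, 6, 6]
LOAD_CONST -5   → [18, 6, 6, 6, -5]
LOAD_CONST 11   → [18, 6, 6, 6, -5, 11]
BINARY_ADD      → [18, 6, 6, 6, 6]
BINARY_SUBTRACT → [18, 6, 6, 0]
BINARY_SUBTRACT → [18, 6, 6]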